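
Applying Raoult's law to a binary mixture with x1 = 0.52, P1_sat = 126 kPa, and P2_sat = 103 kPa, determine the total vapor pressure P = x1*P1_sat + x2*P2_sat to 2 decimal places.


P = x1*P1_sat + x2*P2_sat
x2 = 1 - x1 = 1 - 0.52 = 0.48
P = 0.52*126 + 0.48*103
P = 65.52 + 49.44
P = 114.96 kPa


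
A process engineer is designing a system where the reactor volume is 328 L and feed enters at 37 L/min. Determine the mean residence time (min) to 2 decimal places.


tau = V / v0
tau = 328 / 37
tau = 8.86 min


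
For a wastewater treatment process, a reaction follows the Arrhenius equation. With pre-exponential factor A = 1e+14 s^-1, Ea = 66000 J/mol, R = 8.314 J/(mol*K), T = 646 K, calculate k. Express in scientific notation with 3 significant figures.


k = A * exp(-Ea/(R*T))
k = 1e+14 * exp(-66000 / (8.314 * 646))
k = 1e+14 * exp(-12.288571)
k = 4.60e+08


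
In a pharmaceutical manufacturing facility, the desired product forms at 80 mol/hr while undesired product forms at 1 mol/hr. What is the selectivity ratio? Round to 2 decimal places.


S = desired product rate / undesired product rate
S = 80 / 1
S = 80.00


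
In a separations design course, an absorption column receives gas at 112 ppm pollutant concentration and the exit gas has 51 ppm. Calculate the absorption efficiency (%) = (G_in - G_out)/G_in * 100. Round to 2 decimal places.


Efficiency = (G_in - G_out) / G_in * 100%
Efficiency = (112 - 51) / 112 * 100
Efficiency = 61 / 112 * 100
Efficiency = 54.46%


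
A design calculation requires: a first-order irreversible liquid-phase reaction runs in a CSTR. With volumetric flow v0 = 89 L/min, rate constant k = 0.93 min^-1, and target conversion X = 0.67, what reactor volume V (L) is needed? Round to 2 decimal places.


V = v0 * X / (k * (1 - X))
V = 89 * 0.67 / (0.93 * (1 - 0.67))
V = 59.63 / (0.93 * 0.33)
V = 59.63 / 0.3069
V = 194.30 L


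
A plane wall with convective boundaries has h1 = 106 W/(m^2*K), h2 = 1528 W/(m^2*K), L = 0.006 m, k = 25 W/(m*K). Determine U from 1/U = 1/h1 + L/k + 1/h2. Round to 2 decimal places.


1/U = 1/h1 + L/k + 1/h2
1/U = 1/106 + 0.006/25 + 1/1528
1/U = 0.0094339623 + 0.00024 + 0.0006544503
1/U = 0.0103284126
U = 96.82 W/(m^2*K)


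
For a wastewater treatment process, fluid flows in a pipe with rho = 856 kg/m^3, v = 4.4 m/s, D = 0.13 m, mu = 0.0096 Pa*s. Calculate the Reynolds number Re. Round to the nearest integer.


Re = rho * v * D / mu
Re = 856 * 4.4 * 0.13 / 0.0096
Re = 489.632 / 0.0096
Re = 51003


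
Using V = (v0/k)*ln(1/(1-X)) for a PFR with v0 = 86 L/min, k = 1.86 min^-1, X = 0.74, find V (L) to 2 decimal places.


V = (v0/k) * ln(1/(1-X))
V = (86/1.86) * ln(1/(1-0.74))
V = 46.236559 * ln(3.846154)
V = 46.236559 * 1.347074
V = 62.28 L


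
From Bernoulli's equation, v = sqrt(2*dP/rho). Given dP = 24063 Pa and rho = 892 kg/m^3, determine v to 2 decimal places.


v = sqrt(2*dP/rho)
v = sqrt(2*24063/892)
v = sqrt(53.952915)
v = 7.35 m/s


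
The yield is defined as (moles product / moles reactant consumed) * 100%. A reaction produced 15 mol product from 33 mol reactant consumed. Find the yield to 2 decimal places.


Yield = (moles product / moles consumed) * 100%
Yield = (15 / 33) * 100
Yield = 0.4545 * 100
Yield = 45.45%


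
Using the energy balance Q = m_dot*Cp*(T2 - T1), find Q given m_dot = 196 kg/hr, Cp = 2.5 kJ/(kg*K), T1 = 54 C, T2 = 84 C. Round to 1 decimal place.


Q = m_dot * Cp * (T2 - T1)
Q = 196 * 2.5 * (84 - 54)
Q = 196 * 2.5 * 30
Q = 14700.0 kJ/hr


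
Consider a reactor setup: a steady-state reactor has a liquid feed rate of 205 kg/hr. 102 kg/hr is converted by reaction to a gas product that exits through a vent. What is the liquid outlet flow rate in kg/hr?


Steady-state mass balance on the main outlet: F_out = F_in - F_removed
F_out = 205 - 102
F_out = 103 kg/hr


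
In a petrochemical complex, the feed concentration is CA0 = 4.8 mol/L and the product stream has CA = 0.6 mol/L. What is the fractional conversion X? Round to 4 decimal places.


X = (CA0 - CA) / CA0
X = (4.8 - 0.6) / 4.8
X = 4.2 / 4.8
X = 0.8750


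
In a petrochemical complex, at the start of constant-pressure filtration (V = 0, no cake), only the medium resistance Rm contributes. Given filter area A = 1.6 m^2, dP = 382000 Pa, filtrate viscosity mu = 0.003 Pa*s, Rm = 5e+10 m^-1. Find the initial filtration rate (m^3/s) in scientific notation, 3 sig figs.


rate = A * dP / (mu * Rm)
rate = 1.6 * 382000 / (0.003 * 5e+10)
rate = 611200.0 / 1.500e+08
rate = 4.07e-03 m^3/s


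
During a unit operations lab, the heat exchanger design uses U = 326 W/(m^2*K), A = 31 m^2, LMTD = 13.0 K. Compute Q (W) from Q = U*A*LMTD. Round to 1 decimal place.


Q = U * A * LMTD
Q = 326 * 31 * 13.0
Q = 131378.0 W


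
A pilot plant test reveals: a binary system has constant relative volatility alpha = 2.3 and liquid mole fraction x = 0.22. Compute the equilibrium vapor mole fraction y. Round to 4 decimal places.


y = alpha*x / (1 + (alpha-1)*x)
y = 2.3*0.22 / (1 + (2.3-1)*0.22)
y = 0.506 / (1 + 0.286)
y = 0.506 / 1.286
y = 0.3935


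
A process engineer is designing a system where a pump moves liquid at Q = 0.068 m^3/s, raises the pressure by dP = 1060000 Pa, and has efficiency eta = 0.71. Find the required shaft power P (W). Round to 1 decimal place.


P = Q * dP / eta
P = 0.068 * 1060000 / 0.71
P = 72080.0 / 0.71
P = 101521.1 W


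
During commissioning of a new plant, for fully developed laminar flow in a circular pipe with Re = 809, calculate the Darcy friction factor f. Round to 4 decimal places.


f = 64 / Re
f = 64 / 809
f = 0.0791


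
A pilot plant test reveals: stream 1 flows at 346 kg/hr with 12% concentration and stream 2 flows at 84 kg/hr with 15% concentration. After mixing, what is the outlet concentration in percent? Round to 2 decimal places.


Mass balance on solute: F1*x1 + F2*x2 = F3*x3
F3 = F1 + F2 = 346 + 84 = 430 kg/hr
x3 = (F1*x1 + F2*x2)/F3
x3 = (346*0.12 + 84*0.15) / 430
x3 = 12.59%


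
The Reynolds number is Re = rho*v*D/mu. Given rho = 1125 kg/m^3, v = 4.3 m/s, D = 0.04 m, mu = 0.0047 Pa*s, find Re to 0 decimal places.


Re = rho * v * D / mu
Re = 1125 * 4.3 * 0.04 / 0.0047
Re = 193.5 / 0.0047
Re = 41170


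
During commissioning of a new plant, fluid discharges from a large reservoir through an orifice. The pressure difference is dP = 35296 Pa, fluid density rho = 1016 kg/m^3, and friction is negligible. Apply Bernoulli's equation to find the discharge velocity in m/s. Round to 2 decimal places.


v = sqrt(2*dP/rho)
v = sqrt(2*35296/1016)
v = sqrt(69.480315)
v = 8.34 m/s


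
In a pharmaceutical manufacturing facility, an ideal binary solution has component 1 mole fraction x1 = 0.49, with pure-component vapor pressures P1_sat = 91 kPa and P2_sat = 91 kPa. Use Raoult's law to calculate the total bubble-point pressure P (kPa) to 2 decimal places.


P = x1*P1_sat + x2*P2_sat
x2 = 1 - x1 = 1 - 0.49 = 0.51
P = 0.49*91 + 0.51*91
P = 44.59 + 46.41
P = 91.00 kPa


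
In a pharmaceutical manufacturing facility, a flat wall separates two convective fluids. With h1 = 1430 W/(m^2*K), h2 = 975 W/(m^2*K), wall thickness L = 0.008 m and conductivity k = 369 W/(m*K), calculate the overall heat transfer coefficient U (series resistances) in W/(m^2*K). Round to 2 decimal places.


1/U = 1/h1 + L/k + 1/h2
1/U = 1/1430 + 0.008/369 + 1/975
1/U = 0.0006993007 + 2.16802e-05 + 0.001025641
1/U = 0.0017466219
U = 572.53 W/(m^2*K)


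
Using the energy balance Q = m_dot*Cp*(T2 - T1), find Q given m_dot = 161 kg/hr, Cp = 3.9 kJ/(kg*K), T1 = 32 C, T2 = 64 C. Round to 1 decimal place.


Q = m_dot * Cp * (T2 - T1)
Q = 161 * 3.9 * (64 - 32)
Q = 161 * 3.9 * 32
Q = 20092.8 kJ/hr


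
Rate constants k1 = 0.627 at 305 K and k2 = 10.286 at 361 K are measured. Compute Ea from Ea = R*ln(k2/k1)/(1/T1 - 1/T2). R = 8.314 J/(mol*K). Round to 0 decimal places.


Ea = R * ln(k2/k1) / (1/T1 - 1/T2)
ln(k2/k1) = ln(10.286/0.627) = 2.7975925
1/T1 - 1/T2 = 1/305 - 1/361 = 0.000508605422
Ea = 8.314 * 2.7975925 / 0.000508605422
Ea = 45731 J/mol


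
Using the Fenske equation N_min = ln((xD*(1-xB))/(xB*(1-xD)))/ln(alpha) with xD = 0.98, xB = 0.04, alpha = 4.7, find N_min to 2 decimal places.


N_min = ln((xD*(1-xB))/(xB*(1-xD))) / ln(alpha)
Numerator inside ln: 0.9408 / 0.0008 = 1176.0
ln(1176.0) = 7.069874
ln(alpha) = ln(4.7) = 1.547563
N_min = 7.069874 / 1.547563 = 4.57


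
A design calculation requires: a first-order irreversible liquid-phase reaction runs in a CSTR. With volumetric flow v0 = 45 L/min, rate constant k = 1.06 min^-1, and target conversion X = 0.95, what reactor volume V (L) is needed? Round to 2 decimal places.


V = v0 * X / (k * (1 - X))
V = 45 * 0.95 / (1.06 * (1 - 0.95))
V = 42.75 / (1.06 * 0.05)
V = 42.75 / 0.053
V = 806.60 L


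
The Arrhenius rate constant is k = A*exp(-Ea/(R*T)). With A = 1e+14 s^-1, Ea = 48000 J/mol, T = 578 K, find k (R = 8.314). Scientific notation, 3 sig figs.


k = A * exp(-Ea/(R*T))
k = 1e+14 * exp(-48000 / (8.314 * 578))
k = 1e+14 * exp(-9.988571)
k = 4.59e+09


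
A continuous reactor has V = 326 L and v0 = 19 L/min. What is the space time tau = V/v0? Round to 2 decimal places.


tau = V / v0
tau = 326 / 19
tau = 17.16 min


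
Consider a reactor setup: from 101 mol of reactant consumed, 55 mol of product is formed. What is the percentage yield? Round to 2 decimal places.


Yield = (moles product / moles consumed) * 100%
Yield = (55 / 101) * 100
Yield = 0.5446 * 100
Yield = 54.46%


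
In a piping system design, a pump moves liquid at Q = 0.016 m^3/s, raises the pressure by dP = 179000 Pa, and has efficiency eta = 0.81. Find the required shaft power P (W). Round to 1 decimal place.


P = Q * dP / eta
P = 0.016 * 179000 / 0.81
P = 2864.0 / 0.81
P = 3535.8 W


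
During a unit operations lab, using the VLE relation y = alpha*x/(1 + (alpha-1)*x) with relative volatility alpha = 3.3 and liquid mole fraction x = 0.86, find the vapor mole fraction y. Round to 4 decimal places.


y = alpha*x / (1 + (alpha-1)*x)
y = 3.3*0.86 / (1 + (3.3-1)*0.86)
y = 2.838 / (1 + 1.978)
y = 2.838 / 2.978
y = 0.9530


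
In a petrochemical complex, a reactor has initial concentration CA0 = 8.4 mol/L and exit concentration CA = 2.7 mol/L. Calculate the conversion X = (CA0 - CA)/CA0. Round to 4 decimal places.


X = (CA0 - CA) / CA0
X = (8.4 - 2.7) / 8.4
X = 5.7 / 8.4
X = 0.6786


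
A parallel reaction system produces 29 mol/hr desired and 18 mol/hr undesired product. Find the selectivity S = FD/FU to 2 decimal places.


S = desired product rate / undesired product rate
S = 29 / 18
S = 1.61


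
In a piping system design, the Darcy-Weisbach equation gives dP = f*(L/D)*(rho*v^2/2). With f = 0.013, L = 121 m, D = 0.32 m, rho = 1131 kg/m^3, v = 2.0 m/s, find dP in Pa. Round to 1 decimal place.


dP = f * (L/D) * (rho*v^2/2)
dP = 0.013 * (121/0.32) * (1131*2.0^2/2)
L/D = 378.125
rho*v^2/2 = 1131*4.0/2 = 2262.0
dP = 0.013 * 378.125 * 2262.0
dP = 11119.1 Pa


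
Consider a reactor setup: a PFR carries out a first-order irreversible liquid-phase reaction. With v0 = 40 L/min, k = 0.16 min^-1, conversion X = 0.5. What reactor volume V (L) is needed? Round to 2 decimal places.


V = (v0/k) * ln(1/(1-X))
V = (40/0.16) * ln(1/(1-0.5))
V = 250.0 * ln(2.0)
V = 250.0 * 0.693147
V = 173.29 L


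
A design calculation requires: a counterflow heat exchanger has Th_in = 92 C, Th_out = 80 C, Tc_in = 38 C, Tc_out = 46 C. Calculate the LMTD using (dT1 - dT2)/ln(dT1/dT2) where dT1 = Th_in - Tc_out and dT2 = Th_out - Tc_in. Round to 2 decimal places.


dT1 = Th_in - Tc_out = 92 - 46 = 46
dT2 = Th_out - Tc_in = 80 - 38 = 42
LMTD = (dT1 - dT2) / ln(dT1/dT2)
LMTD = (46 - 42) / ln(46/42)
LMTD = 43.97 K


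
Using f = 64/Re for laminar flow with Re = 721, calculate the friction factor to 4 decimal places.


f = 64 / Re
f = 64 / 721
f = 0.0888


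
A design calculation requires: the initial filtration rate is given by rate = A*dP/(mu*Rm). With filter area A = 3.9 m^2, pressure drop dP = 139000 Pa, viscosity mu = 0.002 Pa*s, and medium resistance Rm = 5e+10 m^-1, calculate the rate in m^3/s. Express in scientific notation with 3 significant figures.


rate = A * dP / (mu * Rm)
rate = 3.9 * 139000 / (0.002 * 5e+10)
rate = 542100.0 / 1.000e+08
rate = 5.42e-03 m^3/s


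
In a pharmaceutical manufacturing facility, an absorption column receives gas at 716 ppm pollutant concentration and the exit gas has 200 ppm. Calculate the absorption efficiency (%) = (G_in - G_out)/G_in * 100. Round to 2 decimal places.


Efficiency = (G_in - G_out) / G_in * 100%
Efficiency = (716 - 200) / 716 * 100
Efficiency = 516 / 716 * 100
Efficiency = 72.07%


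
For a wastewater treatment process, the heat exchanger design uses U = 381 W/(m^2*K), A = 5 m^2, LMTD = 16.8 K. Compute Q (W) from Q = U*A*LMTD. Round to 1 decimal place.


Q = U * A * LMTD
Q = 381 * 5 * 16.8
Q = 32004.0 W


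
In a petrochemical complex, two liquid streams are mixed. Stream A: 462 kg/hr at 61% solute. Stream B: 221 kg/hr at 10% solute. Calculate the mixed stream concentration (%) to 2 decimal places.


Mass balance on solute: F1*x1 + F2*x2 = F3*x3
F3 = F1 + F2 = 462 + 221 = 683 kg/hr
x3 = (F1*x1 + F2*x2)/F3
x3 = (462*0.61 + 221*0.1) / 683
x3 = 44.50%


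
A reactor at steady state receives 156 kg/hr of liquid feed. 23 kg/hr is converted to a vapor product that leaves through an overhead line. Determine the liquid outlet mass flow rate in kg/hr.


Steady-state mass balance on the main outlet: F_out = F_in - F_removed
F_out = 156 - 23
F_out = 133 kg/hr


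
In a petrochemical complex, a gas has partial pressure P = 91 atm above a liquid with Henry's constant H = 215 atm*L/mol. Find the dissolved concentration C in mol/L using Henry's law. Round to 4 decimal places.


C = P / H
C = 91 / 215
C = 0.4233 mol/L


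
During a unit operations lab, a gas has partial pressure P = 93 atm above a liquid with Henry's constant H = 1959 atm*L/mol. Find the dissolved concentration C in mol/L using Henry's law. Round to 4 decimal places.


C = P / H
C = 93 / 1959
C = 0.0475 mol/L


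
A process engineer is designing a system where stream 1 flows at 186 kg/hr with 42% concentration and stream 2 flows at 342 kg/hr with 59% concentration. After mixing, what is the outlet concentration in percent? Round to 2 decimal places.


Mass balance on solute: F1*x1 + F2*x2 = F3*x3
F3 = F1 + F2 = 186 + 342 = 528 kg/hr
x3 = (F1*x1 + F2*x2)/F3
x3 = (186*0.42 + 342*0.59) / 528
x3 = 53.01%


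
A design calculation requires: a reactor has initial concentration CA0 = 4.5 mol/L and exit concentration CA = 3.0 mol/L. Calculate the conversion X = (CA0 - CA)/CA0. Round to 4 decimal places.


X = (CA0 - CA) / CA0
X = (4.5 - 3.0) / 4.5
X = 1.5 / 4.5
X = 0.3333


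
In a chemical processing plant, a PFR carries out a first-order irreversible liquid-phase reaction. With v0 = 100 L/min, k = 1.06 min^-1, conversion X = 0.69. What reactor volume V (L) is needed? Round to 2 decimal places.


V = (v0/k) * ln(1/(1-X))
V = (100/1.06) * ln(1/(1-0.69))
V = 94.339623 * ln(3.225806)
V = 94.339623 * 1.171183
V = 110.49 L


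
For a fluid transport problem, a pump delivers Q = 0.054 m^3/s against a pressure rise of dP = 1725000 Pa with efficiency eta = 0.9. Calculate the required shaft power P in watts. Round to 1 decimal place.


P = Q * dP / eta
P = 0.054 * 1725000 / 0.9
P = 93150.0 / 0.9
P = 103500.0 W


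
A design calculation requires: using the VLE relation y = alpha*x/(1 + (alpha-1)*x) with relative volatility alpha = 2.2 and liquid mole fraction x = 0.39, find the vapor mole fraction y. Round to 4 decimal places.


y = alpha*x / (1 + (alpha-1)*x)
y = 2.2*0.39 / (1 + (2.2-1)*0.39)
y = 0.858 / (1 + 0.468)
y = 0.858 / 1.468
y = 0.5845


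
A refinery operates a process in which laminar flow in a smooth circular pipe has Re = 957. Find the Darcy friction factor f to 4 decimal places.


f = 64 / Re
f = 64 / 957
f = 0.0669


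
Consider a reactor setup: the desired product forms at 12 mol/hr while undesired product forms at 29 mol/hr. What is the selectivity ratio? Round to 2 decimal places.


S = desired product rate / undesired product rate
S = 12 / 29
S = 0.41


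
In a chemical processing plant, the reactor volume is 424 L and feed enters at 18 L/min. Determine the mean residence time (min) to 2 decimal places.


tau = V / v0
tau = 424 / 18
tau = 23.56 min


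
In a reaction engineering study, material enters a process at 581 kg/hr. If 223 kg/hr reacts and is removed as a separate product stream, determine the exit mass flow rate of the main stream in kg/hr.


Steady-state mass balance on the main outlet: F_out = F_in - F_removed
F_out = 581 - 223
F_out = 358 kg/hr


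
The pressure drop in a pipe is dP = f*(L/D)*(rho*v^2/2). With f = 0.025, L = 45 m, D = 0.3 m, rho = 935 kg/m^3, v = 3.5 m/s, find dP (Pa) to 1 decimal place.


dP = f * (L/D) * (rho*v^2/2)
dP = 0.025 * (45/0.3) * (935*3.5^2/2)
L/D = 150.0
rho*v^2/2 = 935*12.25/2 = 5726.875
dP = 0.025 * 150.0 * 5726.875
dP = 21475.8 Pa


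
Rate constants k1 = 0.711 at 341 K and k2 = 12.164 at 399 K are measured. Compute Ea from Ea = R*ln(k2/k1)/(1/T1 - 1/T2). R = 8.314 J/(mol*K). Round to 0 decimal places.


Ea = R * ln(k2/k1) / (1/T1 - 1/T2)
ln(k2/k1) = ln(12.164/0.711) = 2.8395636
1/T1 - 1/T2 = 1/341 - 1/399 = 0.000426285655
Ea = 8.314 * 2.8395636 / 0.000426285655
Ea = 55381 J/mol


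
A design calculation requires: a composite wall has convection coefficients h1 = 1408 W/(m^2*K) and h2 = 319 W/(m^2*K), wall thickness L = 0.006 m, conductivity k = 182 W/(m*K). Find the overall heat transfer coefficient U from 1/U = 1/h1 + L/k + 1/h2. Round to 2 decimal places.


1/U = 1/h1 + L/k + 1/h2
1/U = 1/1408 + 0.006/182 + 1/319
1/U = 0.0007102273 + 3.2967e-05 + 0.0031347962
1/U = 0.0038779905
U = 257.87 W/(m^2*K)


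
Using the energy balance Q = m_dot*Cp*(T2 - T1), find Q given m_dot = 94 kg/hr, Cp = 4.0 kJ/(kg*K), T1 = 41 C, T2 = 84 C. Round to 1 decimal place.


Q = m_dot * Cp * (T2 - T1)
Q = 94 * 4.0 * (84 - 41)
Q = 94 * 4.0 * 43
Q = 16168.0 kJ/hr


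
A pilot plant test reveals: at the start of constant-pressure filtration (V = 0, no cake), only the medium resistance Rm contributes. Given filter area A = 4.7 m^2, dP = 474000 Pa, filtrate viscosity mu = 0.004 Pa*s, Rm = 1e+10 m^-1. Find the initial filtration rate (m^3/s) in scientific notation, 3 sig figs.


rate = A * dP / (mu * Rm)
rate = 4.7 * 474000 / (0.004 * 1e+10)
rate = 2227800.0 / 4.000e+07
rate = 5.57e-02 m^3/s


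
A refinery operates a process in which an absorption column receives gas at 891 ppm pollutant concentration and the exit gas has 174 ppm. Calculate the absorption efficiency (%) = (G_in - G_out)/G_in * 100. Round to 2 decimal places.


Efficiency = (G_in - G_out) / G_in * 100%
Efficiency = (891 - 174) / 891 * 100
Efficiency = 717 / 891 * 100
Efficiency = 80.47%


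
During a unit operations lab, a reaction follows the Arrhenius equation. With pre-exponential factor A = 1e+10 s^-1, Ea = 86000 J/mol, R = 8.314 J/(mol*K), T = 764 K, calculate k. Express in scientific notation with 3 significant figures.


k = A * exp(-Ea/(R*T))
k = 1e+10 * exp(-86000 / (8.314 * 764))
k = 1e+10 * exp(-13.539264)
k = 1.32e+04


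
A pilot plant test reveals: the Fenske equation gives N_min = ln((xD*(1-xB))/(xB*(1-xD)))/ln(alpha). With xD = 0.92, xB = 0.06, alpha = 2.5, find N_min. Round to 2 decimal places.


N_min = ln((xD*(1-xB))/(xB*(1-xD))) / ln(alpha)
Numerator inside ln: 0.8648 / 0.0048 = 180.166667
ln(180.166667) = 5.193882
ln(alpha) = ln(2.5) = 0.916291
N_min = 5.193882 / 0.916291 = 5.67


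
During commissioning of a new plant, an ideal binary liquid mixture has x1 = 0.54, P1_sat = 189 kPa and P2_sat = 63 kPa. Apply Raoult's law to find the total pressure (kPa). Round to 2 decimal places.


P = x1*P1_sat + x2*P2_sat
x2 = 1 - x1 = 1 - 0.54 = 0.46
P = 0.54*189 + 0.46*63
P = 102.06 + 28.98
P = 131.04 kPa


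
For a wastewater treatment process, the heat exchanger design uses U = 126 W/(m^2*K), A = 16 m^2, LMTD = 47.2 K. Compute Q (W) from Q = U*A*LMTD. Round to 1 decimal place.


Q = U * A * LMTD
Q = 126 * 16 * 47.2
Q = 95155.2 W


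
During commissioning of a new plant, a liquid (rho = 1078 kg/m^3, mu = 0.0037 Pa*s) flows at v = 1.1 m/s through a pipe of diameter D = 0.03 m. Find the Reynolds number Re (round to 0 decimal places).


Re = rho * v * D / mu
Re = 1078 * 1.1 * 0.03 / 0.0037
Re = 35.574 / 0.0037
Re = 9615


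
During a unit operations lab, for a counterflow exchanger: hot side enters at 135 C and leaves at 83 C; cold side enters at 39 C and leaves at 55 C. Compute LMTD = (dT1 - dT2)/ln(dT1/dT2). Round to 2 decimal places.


dT1 = Th_in - Tc_out = 135 - 55 = 80
dT2 = Th_out - Tc_in = 83 - 39 = 44
LMTD = (dT1 - dT2) / ln(dT1/dT2)
LMTD = (80 - 44) / ln(80/44)
LMTD = 60.22 K


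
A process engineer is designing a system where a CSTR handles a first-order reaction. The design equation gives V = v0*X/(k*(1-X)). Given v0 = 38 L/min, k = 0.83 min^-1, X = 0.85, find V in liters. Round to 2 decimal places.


V = v0 * X / (k * (1 - X))
V = 38 * 0.85 / (0.83 * (1 - 0.85))
V = 32.3 / (0.83 * 0.15)
V = 32.3 / 0.1245
V = 259.44 L


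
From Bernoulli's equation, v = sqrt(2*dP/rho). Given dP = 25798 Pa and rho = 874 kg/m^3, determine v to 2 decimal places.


v = sqrt(2*dP/rho)
v = sqrt(2*25798/874)
v = sqrt(59.034325)
v = 7.68 m/s


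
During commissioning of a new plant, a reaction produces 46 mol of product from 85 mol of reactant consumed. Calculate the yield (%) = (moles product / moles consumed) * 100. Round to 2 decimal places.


Yield = (moles product / moles consumed) * 100%
Yield = (46 / 85) * 100
Yield = 0.5412 * 100
Yield = 54.12%


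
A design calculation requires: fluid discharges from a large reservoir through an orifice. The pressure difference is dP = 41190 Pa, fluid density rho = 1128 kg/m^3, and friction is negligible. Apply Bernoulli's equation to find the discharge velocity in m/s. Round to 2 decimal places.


v = sqrt(2*dP/rho)
v = sqrt(2*41190/1128)
v = sqrt(73.031915)
v = 8.55 m/s


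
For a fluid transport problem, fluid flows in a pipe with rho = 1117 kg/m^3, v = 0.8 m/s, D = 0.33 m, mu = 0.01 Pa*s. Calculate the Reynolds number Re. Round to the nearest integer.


Re = rho * v * D / mu
Re = 1117 * 0.8 * 0.33 / 0.01
Re = 294.888 / 0.01
Re = 29489


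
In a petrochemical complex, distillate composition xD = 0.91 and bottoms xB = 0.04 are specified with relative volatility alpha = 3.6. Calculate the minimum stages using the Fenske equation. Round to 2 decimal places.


N_min = ln((xD*(1-xB))/(xB*(1-xD))) / ln(alpha)
Numerator inside ln: 0.8736 / 0.0036 = 242.666667
ln(242.666667) = 5.491689
ln(alpha) = ln(3.6) = 1.280934
N_min = 5.491689 / 1.280934 = 4.29


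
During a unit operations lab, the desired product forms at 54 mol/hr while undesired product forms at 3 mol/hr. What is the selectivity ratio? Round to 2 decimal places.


S = desired product rate / undesired product rate
S = 54 / 3
S = 18.00


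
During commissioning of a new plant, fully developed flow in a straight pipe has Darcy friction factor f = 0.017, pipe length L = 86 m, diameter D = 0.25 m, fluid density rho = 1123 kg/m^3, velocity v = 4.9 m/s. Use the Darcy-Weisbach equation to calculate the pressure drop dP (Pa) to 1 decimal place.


dP = f * (L/D) * (rho*v^2/2)
dP = 0.017 * (86/0.25) * (1123*4.9^2/2)
L/D = 344.0
rho*v^2/2 = 1123*24.01/2 = 13481.615
dP = 0.017 * 344.0 * 13481.615
dP = 78840.5 Pa


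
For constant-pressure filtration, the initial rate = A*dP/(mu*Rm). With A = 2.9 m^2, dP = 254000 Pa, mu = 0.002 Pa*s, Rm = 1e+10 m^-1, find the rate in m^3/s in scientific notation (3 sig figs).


rate = A * dP / (mu * Rm)
rate = 2.9 * 254000 / (0.002 * 1e+10)
rate = 736600.0 / 2.000e+07
rate = 3.68e-02 m^3/s


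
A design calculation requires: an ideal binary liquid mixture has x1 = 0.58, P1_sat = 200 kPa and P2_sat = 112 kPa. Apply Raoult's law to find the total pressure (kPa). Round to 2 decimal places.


P = x1*P1_sat + x2*P2_sat
x2 = 1 - x1 = 1 - 0.58 = 0.42
P = 0.58*200 + 0.42*112
P = 116.0 + 47.04
P = 163.04 kPa


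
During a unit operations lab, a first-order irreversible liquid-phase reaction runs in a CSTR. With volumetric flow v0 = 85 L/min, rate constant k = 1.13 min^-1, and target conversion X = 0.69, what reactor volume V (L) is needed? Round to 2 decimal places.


V = v0 * X / (k * (1 - X))
V = 85 * 0.69 / (1.13 * (1 - 0.69))
V = 58.65 / (1.13 * 0.31)
V = 58.65 / 0.3503
V = 167.43 L


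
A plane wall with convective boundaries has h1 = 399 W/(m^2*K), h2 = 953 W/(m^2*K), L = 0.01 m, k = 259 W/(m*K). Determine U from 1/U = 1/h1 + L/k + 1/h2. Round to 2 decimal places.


1/U = 1/h1 + L/k + 1/h2
1/U = 1/399 + 0.01/259 + 1/953
1/U = 0.0025062657 + 3.861e-05 + 0.0010493179
1/U = 0.0035941936
U = 278.23 W/(m^2*K)


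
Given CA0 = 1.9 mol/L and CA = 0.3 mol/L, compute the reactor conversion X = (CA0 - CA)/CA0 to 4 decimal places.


X = (CA0 - CA) / CA0
X = (1.9 - 0.3) / 1.9
X = 1.6 / 1.9
X = 0.8421


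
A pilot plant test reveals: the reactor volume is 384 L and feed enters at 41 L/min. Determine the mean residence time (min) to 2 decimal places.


tau = V / v0
tau = 384 / 41
tau = 9.37 min


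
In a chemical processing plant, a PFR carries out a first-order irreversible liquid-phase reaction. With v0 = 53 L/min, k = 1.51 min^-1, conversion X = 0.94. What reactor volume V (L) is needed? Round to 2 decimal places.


V = (v0/k) * ln(1/(1-X))
V = (53/1.51) * ln(1/(1-0.94))
V = 35.099338 * ln(16.666667)
V = 35.099338 * 2.813411
V = 98.75 L


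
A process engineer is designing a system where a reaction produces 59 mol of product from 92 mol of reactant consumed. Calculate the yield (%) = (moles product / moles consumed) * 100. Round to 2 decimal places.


Yield = (moles product / moles consumed) * 100%
Yield = (59 / 92) * 100
Yield = 0.6413 * 100
Yield = 64.13%


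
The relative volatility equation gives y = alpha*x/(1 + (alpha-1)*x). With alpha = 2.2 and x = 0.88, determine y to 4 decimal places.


y = alpha*x / (1 + (alpha-1)*x)
y = 2.2*0.88 / (1 + (2.2-1)*0.88)
y = 1.936 / (1 + 1.056)
y = 1.936 / 2.056
y = 0.9416


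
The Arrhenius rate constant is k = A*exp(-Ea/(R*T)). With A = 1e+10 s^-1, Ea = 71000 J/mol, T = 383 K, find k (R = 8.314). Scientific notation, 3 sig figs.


k = A * exp(-Ea/(R*T))
k = 1e+10 * exp(-71000 / (8.314 * 383))
k = 1e+10 * exp(-22.29716)
k = 2.07e+00


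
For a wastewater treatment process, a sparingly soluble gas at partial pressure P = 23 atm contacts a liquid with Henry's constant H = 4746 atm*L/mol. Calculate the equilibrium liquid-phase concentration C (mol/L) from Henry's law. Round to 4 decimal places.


C = P / H
C = 23 / 4746
C = 0.0048 mol/L


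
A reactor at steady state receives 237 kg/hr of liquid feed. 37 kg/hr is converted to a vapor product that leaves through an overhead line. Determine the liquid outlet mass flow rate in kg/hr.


Steady-state mass balance on the main outlet: F_out = F_in - F_removed
F_out = 237 - 37
F_out = 200 kg/hr


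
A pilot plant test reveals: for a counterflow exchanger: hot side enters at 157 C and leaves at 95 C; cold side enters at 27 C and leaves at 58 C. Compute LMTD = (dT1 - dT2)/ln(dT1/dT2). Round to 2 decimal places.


dT1 = Th_in - Tc_out = 157 - 58 = 99
dT2 = Th_out - Tc_in = 95 - 27 = 68
LMTD = (dT1 - dT2) / ln(dT1/dT2)
LMTD = (99 - 68) / ln(99/68)
LMTD = 82.53 K


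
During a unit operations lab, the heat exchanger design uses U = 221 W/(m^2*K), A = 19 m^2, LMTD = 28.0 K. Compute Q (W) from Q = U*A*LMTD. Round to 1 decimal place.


Q = U * A * LMTD
Q = 221 * 19 * 28.0
Q = 117572.0 W


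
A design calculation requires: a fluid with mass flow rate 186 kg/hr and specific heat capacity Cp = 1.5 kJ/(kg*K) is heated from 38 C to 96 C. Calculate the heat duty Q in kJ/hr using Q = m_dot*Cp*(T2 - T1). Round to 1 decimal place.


Q = m_dot * Cp * (T2 - T1)
Q = 186 * 1.5 * (96 - 38)
Q = 186 * 1.5 * 58
Q = 16182.0 kJ/hr


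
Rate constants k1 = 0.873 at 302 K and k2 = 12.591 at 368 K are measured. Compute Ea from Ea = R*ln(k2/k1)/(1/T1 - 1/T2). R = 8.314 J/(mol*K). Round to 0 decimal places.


Ea = R * ln(k2/k1) / (1/T1 - 1/T2)
ln(k2/k1) = ln(12.591/0.873) = 2.668802
1/T1 - 1/T2 = 1/302 - 1/368 = 0.000593866974
Ea = 8.314 * 2.668802 / 0.000593866974
Ea = 37363 J/mol


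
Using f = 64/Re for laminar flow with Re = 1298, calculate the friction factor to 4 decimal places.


f = 64 / Re
f = 64 / 1298
f = 0.0493


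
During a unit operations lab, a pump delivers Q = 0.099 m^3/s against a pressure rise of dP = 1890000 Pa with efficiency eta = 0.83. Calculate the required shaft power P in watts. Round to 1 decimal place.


P = Q * dP / eta
P = 0.099 * 1890000 / 0.83
P = 187110.0 / 0.83
P = 225433.7 W


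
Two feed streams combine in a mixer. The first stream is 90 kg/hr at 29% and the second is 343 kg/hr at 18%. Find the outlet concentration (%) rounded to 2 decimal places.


Mass balance on solute: F1*x1 + F2*x2 = F3*x3
F3 = F1 + F2 = 90 + 343 = 433 kg/hr
x3 = (F1*x1 + F2*x2)/F3
x3 = (90*0.29 + 343*0.18) / 433
x3 = 20.29%


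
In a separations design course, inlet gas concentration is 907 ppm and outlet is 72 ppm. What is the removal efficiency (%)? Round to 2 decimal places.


Efficiency = (G_in - G_out) / G_in * 100%
Efficiency = (907 - 72) / 907 * 100
Efficiency = 835 / 907 * 100
Efficiency = 92.06%


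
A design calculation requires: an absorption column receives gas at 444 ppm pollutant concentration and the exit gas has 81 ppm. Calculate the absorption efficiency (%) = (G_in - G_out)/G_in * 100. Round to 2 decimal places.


Efficiency = (G_in - G_out) / G_in * 100%
Efficiency = (444 - 81) / 444 * 100
Efficiency = 363 / 444 * 100
Efficiency = 81.76%


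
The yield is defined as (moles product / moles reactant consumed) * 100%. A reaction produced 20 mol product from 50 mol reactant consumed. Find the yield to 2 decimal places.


Yield = (moles product / moles consumed) * 100%
Yield = (20 / 50) * 100
Yield = 0.4 * 100
Yield = 40.00%


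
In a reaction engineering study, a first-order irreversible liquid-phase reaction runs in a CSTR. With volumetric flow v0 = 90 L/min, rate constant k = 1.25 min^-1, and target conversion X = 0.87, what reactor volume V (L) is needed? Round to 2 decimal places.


V = v0 * X / (k * (1 - X))
V = 90 * 0.87 / (1.25 * (1 - 0.87))
V = 78.3 / (1.25 * 0.13)
V = 78.3 / 0.1625
V = 481.85 L


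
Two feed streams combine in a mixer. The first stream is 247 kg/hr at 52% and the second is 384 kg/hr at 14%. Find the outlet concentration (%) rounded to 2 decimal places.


Mass balance on solute: F1*x1 + F2*x2 = F3*x3
F3 = F1 + F2 = 247 + 384 = 631 kg/hr
x3 = (F1*x1 + F2*x2)/F3
x3 = (247*0.52 + 384*0.14) / 631
x3 = 28.87%


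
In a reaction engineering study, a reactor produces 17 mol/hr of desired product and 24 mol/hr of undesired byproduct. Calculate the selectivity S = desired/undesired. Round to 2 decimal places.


S = desired product rate / undesired product rate
S = 17 / 24
S = 0.71


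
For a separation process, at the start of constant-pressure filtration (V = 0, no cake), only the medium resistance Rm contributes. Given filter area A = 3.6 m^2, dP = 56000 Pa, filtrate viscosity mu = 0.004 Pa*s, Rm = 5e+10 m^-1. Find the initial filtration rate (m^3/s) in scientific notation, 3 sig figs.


rate = A * dP / (mu * Rm)
rate = 3.6 * 56000 / (0.004 * 5e+10)
rate = 201600.0 / 2.000e+08
rate = 1.01e-03 m^3/s


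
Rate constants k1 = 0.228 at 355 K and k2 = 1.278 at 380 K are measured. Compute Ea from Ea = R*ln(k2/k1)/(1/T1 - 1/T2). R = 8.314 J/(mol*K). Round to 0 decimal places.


Ea = R * ln(k2/k1) / (1/T1 - 1/T2)
ln(k2/k1) = ln(1.278/0.228) = 1.723706
1/T1 - 1/T2 = 1/355 - 1/380 = 0.000185322461
Ea = 8.314 * 1.723706 / 0.000185322461
Ea = 77329 J/mol


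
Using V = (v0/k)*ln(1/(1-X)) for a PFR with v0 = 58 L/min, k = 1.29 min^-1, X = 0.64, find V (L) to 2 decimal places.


V = (v0/k) * ln(1/(1-X))
V = (58/1.29) * ln(1/(1-0.64))
V = 44.96124 * ln(2.777778)
V = 44.96124 * 1.021651
V = 45.93 L


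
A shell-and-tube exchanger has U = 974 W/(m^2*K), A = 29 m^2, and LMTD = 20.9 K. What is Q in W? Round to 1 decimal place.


Q = U * A * LMTD
Q = 974 * 29 * 20.9
Q = 590341.4 W


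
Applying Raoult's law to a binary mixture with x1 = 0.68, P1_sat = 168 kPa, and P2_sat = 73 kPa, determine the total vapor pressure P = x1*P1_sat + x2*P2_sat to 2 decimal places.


P = x1*P1_sat + x2*P2_sat
x2 = 1 - x1 = 1 - 0.68 = 0.32
P = 0.68*168 + 0.32*73
P = 114.24 + 23.36
P = 137.60 kPa


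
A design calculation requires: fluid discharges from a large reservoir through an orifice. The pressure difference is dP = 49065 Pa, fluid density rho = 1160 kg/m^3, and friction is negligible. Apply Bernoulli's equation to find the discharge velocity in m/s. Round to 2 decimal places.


v = sqrt(2*dP/rho)
v = sqrt(2*49065/1160)
v = sqrt(84.594828)
v = 9.20 m/s


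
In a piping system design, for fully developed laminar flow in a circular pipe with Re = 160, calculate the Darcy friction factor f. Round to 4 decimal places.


f = 64 / Re
f = 64 / 160
f = 0.4000


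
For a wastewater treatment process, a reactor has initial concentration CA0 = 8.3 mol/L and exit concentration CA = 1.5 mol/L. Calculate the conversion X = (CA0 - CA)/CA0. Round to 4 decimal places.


X = (CA0 - CA) / CA0
X = (8.3 - 1.5) / 8.3
X = 6.8 / 8.3
X = 0.8193


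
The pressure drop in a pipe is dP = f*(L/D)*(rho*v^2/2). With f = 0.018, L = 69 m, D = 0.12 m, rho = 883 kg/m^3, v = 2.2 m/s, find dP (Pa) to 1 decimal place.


dP = f * (L/D) * (rho*v^2/2)
dP = 0.018 * (69/0.12) * (883*2.2^2/2)
L/D = 575.0
rho*v^2/2 = 883*4.84/2 = 2136.86
dP = 0.018 * 575.0 * 2136.86
dP = 22116.5 Pa


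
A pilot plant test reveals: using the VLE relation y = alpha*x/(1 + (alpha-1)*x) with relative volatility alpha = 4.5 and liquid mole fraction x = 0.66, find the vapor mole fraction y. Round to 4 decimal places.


y = alpha*x / (1 + (alpha-1)*x)
y = 4.5*0.66 / (1 + (4.5-1)*0.66)
y = 2.97 / (1 + 2.31)
y = 2.97 / 3.31
y = 0.8973


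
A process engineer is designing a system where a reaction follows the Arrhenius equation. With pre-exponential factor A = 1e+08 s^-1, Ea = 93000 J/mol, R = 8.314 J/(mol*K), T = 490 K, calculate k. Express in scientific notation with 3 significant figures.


k = A * exp(-Ea/(R*T))
k = 1e+08 * exp(-93000 / (8.314 * 490))
k = 1e+08 * exp(-22.828472)
k = 1.22e-02


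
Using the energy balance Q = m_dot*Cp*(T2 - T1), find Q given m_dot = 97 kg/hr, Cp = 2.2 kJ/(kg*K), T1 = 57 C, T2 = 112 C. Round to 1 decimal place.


Q = m_dot * Cp * (T2 - T1)
Q = 97 * 2.2 * (112 - 57)
Q = 97 * 2.2 * 55
Q = 11737.0 kJ/hr


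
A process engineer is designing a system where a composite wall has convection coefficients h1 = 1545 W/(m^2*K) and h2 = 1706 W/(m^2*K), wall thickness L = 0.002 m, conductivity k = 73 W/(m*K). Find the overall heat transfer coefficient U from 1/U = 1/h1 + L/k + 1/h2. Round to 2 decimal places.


1/U = 1/h1 + L/k + 1/h2
1/U = 1/1545 + 0.002/73 + 1/1706
1/U = 0.0006472492 + 2.73973e-05 + 0.0005861665
1/U = 0.001260813
U = 793.14 W/(m^2*K)


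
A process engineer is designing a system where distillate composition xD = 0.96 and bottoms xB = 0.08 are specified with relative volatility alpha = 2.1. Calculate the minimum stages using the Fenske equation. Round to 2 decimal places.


N_min = ln((xD*(1-xB))/(xB*(1-xD))) / ln(alpha)
Numerator inside ln: 0.8832 / 0.0032 = 276.0
ln(276.0) = 5.620401
ln(alpha) = ln(2.1) = 0.741937
N_min = 5.620401 / 0.741937 = 7.58


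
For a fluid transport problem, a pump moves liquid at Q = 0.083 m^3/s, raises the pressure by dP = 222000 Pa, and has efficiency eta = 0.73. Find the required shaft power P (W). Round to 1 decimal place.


P = Q * dP / eta
P = 0.083 * 222000 / 0.73
P = 18426.0 / 0.73
P = 25241.1 W


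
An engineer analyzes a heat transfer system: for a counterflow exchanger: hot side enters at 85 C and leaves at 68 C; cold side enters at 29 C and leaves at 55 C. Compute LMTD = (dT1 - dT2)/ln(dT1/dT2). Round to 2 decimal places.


dT1 = Th_in - Tc_out = 85 - 55 = 30
dT2 = Th_out - Tc_in = 68 - 29 = 39
LMTD = (dT1 - dT2) / ln(dT1/dT2)
LMTD = (30 - 39) / ln(30/39)
LMTD = 34.30 K


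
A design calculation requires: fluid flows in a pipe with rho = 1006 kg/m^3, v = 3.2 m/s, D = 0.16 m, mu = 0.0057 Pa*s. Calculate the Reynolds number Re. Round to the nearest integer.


Re = rho * v * D / mu
Re = 1006 * 3.2 * 0.16 / 0.0057
Re = 515.072 / 0.0057
Re = 90364


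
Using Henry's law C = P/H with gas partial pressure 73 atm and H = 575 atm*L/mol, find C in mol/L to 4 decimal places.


C = P / H
C = 73 / 575
C = 0.1270 mol/L


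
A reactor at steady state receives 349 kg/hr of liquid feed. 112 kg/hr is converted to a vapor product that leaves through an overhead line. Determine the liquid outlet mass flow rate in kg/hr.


Steady-state mass balance on the main outlet: F_out = F_in - F_removed
F_out = 349 - 112
F_out = 237 kg/hr


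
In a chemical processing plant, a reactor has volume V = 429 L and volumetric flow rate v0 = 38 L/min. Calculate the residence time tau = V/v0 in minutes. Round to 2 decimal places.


tau = V / v0
tau = 429 / 38
tau = 11.29 min


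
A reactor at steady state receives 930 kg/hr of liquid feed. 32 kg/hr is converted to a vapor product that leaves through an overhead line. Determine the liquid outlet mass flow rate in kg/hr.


Steady-state mass balance on the main outlet: F_out = F_in - F_removed
F_out = 930 - 32
F_out = 898 kg/hr


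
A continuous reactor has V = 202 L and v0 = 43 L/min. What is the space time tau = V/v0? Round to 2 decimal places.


tau = V / v0
tau = 202 / 43
tau = 4.70 min


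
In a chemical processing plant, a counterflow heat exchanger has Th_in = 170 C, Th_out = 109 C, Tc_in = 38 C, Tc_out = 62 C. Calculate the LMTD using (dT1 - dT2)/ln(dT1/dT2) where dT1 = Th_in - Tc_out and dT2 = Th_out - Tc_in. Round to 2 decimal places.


dT1 = Th_in - Tc_out = 170 - 62 = 108
dT2 = Th_out - Tc_in = 109 - 38 = 71
LMTD = (dT1 - dT2) / ln(dT1/dT2)
LMTD = (108 - 71) / ln(108/71)
LMTD = 88.21 K


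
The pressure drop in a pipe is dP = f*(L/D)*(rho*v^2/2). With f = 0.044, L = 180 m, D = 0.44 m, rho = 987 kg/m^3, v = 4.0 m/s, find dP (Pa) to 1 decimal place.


dP = f * (L/D) * (rho*v^2/2)
dP = 0.044 * (180/0.44) * (987*4.0^2/2)
L/D = 409.09090909
rho*v^2/2 = 987*16.0/2 = 7896.0
dP = 0.044 * 409.09090909 * 7896.0
dP = 142128.0 Pa


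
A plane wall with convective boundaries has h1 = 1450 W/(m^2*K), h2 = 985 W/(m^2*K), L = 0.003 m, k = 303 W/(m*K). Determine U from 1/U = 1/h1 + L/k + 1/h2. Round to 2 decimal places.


1/U = 1/h1 + L/k + 1/h2
1/U = 1/1450 + 0.003/303 + 1/985
1/U = 0.0006896552 + 9.901e-06 + 0.0010152284
1/U = 0.0017147846
U = 583.16 W/(m^2*K)


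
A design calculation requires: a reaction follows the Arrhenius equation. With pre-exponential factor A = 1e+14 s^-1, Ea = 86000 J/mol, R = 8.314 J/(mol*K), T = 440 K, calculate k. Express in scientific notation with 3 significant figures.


k = A * exp(-Ea/(R*T))
k = 1e+14 * exp(-86000 / (8.314 * 440))
k = 1e+14 * exp(-23.509087)
k = 6.17e+03


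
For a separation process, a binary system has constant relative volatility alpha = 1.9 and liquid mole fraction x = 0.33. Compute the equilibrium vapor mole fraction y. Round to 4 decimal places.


y = alpha*x / (1 + (alpha-1)*x)
y = 1.9*0.33 / (1 + (1.9-1)*0.33)
y = 0.627 / (1 + 0.297)
y = 0.627 / 1.297
y = 0.4834


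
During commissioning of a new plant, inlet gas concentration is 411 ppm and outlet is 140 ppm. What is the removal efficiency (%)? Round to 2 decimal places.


Efficiency = (G_in - G_out) / G_in * 100%
Efficiency = (411 - 140) / 411 * 100
Efficiency = 271 / 411 * 100
Efficiency = 65.94%
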